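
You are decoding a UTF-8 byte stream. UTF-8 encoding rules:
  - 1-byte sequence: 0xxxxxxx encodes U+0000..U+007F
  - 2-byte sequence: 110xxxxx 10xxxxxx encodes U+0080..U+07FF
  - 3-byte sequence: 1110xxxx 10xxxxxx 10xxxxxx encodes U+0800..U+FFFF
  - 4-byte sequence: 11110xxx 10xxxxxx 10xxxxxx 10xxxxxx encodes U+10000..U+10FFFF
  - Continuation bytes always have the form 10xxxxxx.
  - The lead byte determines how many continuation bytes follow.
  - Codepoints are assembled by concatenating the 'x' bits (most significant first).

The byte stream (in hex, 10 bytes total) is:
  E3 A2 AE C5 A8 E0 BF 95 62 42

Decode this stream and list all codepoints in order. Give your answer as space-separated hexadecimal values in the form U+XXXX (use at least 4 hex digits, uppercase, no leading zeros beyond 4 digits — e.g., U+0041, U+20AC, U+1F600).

Byte[0]=E3: 3-byte lead, need 2 cont bytes. acc=0x3
Byte[1]=A2: continuation. acc=(acc<<6)|0x22=0xE2
Byte[2]=AE: continuation. acc=(acc<<6)|0x2E=0x38AE
Completed: cp=U+38AE (starts at byte 0)
Byte[3]=C5: 2-byte lead, need 1 cont bytes. acc=0x5
Byte[4]=A8: continuation. acc=(acc<<6)|0x28=0x168
Completed: cp=U+0168 (starts at byte 3)
Byte[5]=E0: 3-byte lead, need 2 cont bytes. acc=0x0
Byte[6]=BF: continuation. acc=(acc<<6)|0x3F=0x3F
Byte[7]=95: continuation. acc=(acc<<6)|0x15=0xFD5
Completed: cp=U+0FD5 (starts at byte 5)
Byte[8]=62: 1-byte ASCII. cp=U+0062
Byte[9]=42: 1-byte ASCII. cp=U+0042

Answer: U+38AE U+0168 U+0FD5 U+0062 U+0042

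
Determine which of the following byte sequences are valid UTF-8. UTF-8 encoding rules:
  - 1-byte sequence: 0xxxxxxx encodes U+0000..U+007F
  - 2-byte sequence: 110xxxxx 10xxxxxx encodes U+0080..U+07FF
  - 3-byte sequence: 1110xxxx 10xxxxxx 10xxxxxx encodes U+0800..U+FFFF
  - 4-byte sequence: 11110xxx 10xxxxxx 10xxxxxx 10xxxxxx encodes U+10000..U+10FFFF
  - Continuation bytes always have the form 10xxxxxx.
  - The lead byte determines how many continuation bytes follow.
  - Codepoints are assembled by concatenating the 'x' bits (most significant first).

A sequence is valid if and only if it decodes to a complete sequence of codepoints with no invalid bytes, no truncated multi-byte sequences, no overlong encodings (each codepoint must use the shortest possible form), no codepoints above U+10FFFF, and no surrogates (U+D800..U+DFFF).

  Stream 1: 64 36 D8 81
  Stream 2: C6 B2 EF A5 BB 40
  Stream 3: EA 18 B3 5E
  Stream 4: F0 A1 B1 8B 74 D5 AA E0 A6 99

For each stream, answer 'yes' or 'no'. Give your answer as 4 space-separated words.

Stream 1: decodes cleanly. VALID
Stream 2: decodes cleanly. VALID
Stream 3: error at byte offset 1. INVALID
Stream 4: decodes cleanly. VALID

Answer: yes yes no yes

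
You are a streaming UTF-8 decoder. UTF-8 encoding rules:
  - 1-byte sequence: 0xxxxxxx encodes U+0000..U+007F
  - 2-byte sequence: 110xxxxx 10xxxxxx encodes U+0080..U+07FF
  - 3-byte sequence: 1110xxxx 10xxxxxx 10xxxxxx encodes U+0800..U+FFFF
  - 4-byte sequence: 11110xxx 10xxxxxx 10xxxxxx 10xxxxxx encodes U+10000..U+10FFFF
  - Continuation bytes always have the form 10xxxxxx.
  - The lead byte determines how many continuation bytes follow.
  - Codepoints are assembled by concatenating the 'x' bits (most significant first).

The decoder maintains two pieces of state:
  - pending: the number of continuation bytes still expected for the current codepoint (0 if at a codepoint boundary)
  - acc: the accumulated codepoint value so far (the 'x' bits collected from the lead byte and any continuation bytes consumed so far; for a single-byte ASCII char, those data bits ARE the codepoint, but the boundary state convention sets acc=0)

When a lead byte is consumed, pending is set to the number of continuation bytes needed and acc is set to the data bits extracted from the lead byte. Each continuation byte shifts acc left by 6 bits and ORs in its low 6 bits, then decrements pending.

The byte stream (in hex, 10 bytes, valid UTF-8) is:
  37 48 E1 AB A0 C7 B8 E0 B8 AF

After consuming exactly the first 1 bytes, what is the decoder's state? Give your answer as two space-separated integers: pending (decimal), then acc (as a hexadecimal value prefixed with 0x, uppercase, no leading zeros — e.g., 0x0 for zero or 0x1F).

Byte[0]=37: 1-byte. pending=0, acc=0x0

Answer: 0 0x0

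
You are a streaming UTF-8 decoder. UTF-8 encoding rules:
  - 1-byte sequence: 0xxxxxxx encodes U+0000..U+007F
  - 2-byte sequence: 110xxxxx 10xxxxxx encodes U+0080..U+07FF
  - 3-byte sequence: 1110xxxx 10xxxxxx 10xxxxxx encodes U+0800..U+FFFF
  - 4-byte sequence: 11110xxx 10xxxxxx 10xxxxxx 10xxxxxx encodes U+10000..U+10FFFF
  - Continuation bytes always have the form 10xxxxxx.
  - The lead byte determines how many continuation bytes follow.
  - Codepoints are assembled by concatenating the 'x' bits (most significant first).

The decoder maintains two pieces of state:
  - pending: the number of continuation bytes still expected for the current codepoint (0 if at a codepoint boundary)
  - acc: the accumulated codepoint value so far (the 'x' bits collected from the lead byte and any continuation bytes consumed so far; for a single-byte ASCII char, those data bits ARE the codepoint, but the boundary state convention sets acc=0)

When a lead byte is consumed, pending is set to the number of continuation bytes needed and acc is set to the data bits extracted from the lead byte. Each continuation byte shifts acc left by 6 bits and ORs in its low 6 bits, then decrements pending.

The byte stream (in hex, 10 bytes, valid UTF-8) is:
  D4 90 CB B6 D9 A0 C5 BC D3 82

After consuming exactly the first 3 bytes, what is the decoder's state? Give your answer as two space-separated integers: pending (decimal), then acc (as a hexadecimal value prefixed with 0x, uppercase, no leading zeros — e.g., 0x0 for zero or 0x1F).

Byte[0]=D4: 2-byte lead. pending=1, acc=0x14
Byte[1]=90: continuation. acc=(acc<<6)|0x10=0x510, pending=0
Byte[2]=CB: 2-byte lead. pending=1, acc=0xB

Answer: 1 0xB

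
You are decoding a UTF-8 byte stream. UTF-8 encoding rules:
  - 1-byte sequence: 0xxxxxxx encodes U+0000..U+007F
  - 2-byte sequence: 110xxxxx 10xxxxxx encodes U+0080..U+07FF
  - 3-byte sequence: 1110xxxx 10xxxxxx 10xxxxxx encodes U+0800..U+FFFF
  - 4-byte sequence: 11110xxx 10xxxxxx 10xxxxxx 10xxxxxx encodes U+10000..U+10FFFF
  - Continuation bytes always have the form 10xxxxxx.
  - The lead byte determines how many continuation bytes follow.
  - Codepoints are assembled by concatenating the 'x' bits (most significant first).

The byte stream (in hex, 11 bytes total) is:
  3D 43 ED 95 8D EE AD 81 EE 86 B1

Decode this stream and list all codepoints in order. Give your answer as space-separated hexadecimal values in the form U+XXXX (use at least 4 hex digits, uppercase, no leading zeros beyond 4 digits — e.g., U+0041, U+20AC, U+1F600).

Byte[0]=3D: 1-byte ASCII. cp=U+003D
Byte[1]=43: 1-byte ASCII. cp=U+0043
Byte[2]=ED: 3-byte lead, need 2 cont bytes. acc=0xD
Byte[3]=95: continuation. acc=(acc<<6)|0x15=0x355
Byte[4]=8D: continuation. acc=(acc<<6)|0x0D=0xD54D
Completed: cp=U+D54D (starts at byte 2)
Byte[5]=EE: 3-byte lead, need 2 cont bytes. acc=0xE
Byte[6]=AD: continuation. acc=(acc<<6)|0x2D=0x3AD
Byte[7]=81: continuation. acc=(acc<<6)|0x01=0xEB41
Completed: cp=U+EB41 (starts at byte 5)
Byte[8]=EE: 3-byte lead, need 2 cont bytes. acc=0xE
Byte[9]=86: continuation. acc=(acc<<6)|0x06=0x386
Byte[10]=B1: continuation. acc=(acc<<6)|0x31=0xE1B1
Completed: cp=U+E1B1 (starts at byte 8)

Answer: U+003D U+0043 U+D54D U+EB41 U+E1B1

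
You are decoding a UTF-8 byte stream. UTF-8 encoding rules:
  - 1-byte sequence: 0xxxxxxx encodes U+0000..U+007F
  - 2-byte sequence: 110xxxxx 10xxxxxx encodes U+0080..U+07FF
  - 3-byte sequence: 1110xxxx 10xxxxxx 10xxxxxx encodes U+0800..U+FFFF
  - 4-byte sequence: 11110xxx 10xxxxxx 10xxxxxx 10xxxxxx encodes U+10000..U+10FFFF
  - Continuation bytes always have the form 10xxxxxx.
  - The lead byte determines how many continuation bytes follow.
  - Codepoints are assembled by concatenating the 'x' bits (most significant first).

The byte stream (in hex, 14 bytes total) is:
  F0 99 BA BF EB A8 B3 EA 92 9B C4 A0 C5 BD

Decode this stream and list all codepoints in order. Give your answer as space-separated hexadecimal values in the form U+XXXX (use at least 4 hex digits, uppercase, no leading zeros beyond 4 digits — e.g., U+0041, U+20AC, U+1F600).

Answer: U+19EBF U+BA33 U+A49B U+0120 U+017D

Derivation:
Byte[0]=F0: 4-byte lead, need 3 cont bytes. acc=0x0
Byte[1]=99: continuation. acc=(acc<<6)|0x19=0x19
Byte[2]=BA: continuation. acc=(acc<<6)|0x3A=0x67A
Byte[3]=BF: continuation. acc=(acc<<6)|0x3F=0x19EBF
Completed: cp=U+19EBF (starts at byte 0)
Byte[4]=EB: 3-byte lead, need 2 cont bytes. acc=0xB
Byte[5]=A8: continuation. acc=(acc<<6)|0x28=0x2E8
Byte[6]=B3: continuation. acc=(acc<<6)|0x33=0xBA33
Completed: cp=U+BA33 (starts at byte 4)
Byte[7]=EA: 3-byte lead, need 2 cont bytes. acc=0xA
Byte[8]=92: continuation. acc=(acc<<6)|0x12=0x292
Byte[9]=9B: continuation. acc=(acc<<6)|0x1B=0xA49B
Completed: cp=U+A49B (starts at byte 7)
Byte[10]=C4: 2-byte lead, need 1 cont bytes. acc=0x4
Byte[11]=A0: continuation. acc=(acc<<6)|0x20=0x120
Completed: cp=U+0120 (starts at byte 10)
Byte[12]=C5: 2-byte lead, need 1 cont bytes. acc=0x5
Byte[13]=BD: continuation. acc=(acc<<6)|0x3D=0x17D
Completed: cp=U+017D (starts at byte 12)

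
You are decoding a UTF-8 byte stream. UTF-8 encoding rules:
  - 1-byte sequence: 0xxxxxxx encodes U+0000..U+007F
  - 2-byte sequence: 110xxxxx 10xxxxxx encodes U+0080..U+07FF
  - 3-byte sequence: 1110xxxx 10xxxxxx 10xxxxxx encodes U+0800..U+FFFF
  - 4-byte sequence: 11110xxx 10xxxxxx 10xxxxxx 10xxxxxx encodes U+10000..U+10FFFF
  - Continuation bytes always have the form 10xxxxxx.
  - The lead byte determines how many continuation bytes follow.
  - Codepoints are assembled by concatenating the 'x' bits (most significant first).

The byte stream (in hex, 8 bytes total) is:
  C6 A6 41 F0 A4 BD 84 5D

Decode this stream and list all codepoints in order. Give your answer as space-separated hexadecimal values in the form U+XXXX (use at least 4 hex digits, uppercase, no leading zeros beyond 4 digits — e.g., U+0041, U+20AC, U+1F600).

Answer: U+01A6 U+0041 U+24F44 U+005D

Derivation:
Byte[0]=C6: 2-byte lead, need 1 cont bytes. acc=0x6
Byte[1]=A6: continuation. acc=(acc<<6)|0x26=0x1A6
Completed: cp=U+01A6 (starts at byte 0)
Byte[2]=41: 1-byte ASCII. cp=U+0041
Byte[3]=F0: 4-byte lead, need 3 cont bytes. acc=0x0
Byte[4]=A4: continuation. acc=(acc<<6)|0x24=0x24
Byte[5]=BD: continuation. acc=(acc<<6)|0x3D=0x93D
Byte[6]=84: continuation. acc=(acc<<6)|0x04=0x24F44
Completed: cp=U+24F44 (starts at byte 3)
Byte[7]=5D: 1-byte ASCII. cp=U+005D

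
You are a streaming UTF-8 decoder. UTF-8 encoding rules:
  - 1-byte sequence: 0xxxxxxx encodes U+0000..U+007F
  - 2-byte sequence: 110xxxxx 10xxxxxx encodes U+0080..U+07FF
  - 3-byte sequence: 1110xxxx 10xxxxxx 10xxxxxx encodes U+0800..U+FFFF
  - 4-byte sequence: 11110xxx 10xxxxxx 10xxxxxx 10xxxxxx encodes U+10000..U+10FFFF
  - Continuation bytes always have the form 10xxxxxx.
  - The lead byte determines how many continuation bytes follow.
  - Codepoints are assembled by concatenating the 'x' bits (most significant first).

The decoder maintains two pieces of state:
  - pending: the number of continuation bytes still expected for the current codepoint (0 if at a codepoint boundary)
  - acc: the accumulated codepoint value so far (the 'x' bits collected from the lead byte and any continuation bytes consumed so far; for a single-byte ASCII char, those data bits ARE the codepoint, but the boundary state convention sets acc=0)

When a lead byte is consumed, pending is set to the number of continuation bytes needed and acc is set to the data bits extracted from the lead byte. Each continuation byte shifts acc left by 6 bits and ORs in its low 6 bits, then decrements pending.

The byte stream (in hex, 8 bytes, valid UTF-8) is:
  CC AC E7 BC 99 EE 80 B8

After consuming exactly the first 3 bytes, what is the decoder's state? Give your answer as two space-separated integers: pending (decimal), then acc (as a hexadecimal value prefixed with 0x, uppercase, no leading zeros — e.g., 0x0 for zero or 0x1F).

Byte[0]=CC: 2-byte lead. pending=1, acc=0xC
Byte[1]=AC: continuation. acc=(acc<<6)|0x2C=0x32C, pending=0
Byte[2]=E7: 3-byte lead. pending=2, acc=0x7

Answer: 2 0x7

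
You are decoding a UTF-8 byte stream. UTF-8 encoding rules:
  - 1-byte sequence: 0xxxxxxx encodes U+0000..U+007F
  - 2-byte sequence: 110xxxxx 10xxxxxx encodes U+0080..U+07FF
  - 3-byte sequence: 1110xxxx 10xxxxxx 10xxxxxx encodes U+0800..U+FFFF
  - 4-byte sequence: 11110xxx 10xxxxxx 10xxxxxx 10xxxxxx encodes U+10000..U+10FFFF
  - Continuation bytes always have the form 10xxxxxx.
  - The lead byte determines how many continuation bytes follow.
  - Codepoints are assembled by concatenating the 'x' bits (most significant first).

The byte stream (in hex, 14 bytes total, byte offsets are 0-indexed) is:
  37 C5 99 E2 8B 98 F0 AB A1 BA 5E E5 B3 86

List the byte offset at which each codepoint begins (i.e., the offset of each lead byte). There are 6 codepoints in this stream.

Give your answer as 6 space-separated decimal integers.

Byte[0]=37: 1-byte ASCII. cp=U+0037
Byte[1]=C5: 2-byte lead, need 1 cont bytes. acc=0x5
Byte[2]=99: continuation. acc=(acc<<6)|0x19=0x159
Completed: cp=U+0159 (starts at byte 1)
Byte[3]=E2: 3-byte lead, need 2 cont bytes. acc=0x2
Byte[4]=8B: continuation. acc=(acc<<6)|0x0B=0x8B
Byte[5]=98: continuation. acc=(acc<<6)|0x18=0x22D8
Completed: cp=U+22D8 (starts at byte 3)
Byte[6]=F0: 4-byte lead, need 3 cont bytes. acc=0x0
Byte[7]=AB: continuation. acc=(acc<<6)|0x2B=0x2B
Byte[8]=A1: continuation. acc=(acc<<6)|0x21=0xAE1
Byte[9]=BA: continuation. acc=(acc<<6)|0x3A=0x2B87A
Completed: cp=U+2B87A (starts at byte 6)
Byte[10]=5E: 1-byte ASCII. cp=U+005E
Byte[11]=E5: 3-byte lead, need 2 cont bytes. acc=0x5
Byte[12]=B3: continuation. acc=(acc<<6)|0x33=0x173
Byte[13]=86: continuation. acc=(acc<<6)|0x06=0x5CC6
Completed: cp=U+5CC6 (starts at byte 11)

Answer: 0 1 3 6 10 11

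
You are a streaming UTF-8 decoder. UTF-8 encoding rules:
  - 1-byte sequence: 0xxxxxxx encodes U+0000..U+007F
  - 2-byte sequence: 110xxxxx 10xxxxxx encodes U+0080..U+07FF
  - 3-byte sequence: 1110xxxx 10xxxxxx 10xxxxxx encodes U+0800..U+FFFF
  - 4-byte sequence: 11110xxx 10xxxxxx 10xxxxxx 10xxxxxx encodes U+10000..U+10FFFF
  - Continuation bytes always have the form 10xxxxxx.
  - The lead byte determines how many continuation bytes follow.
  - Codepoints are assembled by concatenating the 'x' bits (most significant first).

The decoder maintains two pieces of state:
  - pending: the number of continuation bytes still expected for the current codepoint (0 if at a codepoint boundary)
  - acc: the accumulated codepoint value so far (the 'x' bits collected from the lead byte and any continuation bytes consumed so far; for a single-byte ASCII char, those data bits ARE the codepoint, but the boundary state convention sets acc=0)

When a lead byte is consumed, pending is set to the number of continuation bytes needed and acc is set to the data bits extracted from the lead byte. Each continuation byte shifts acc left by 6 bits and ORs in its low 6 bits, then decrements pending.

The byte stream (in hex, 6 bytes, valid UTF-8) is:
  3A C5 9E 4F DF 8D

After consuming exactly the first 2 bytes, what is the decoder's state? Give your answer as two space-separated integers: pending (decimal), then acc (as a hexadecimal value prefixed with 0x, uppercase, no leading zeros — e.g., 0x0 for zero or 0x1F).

Byte[0]=3A: 1-byte. pending=0, acc=0x0
Byte[1]=C5: 2-byte lead. pending=1, acc=0x5

Answer: 1 0x5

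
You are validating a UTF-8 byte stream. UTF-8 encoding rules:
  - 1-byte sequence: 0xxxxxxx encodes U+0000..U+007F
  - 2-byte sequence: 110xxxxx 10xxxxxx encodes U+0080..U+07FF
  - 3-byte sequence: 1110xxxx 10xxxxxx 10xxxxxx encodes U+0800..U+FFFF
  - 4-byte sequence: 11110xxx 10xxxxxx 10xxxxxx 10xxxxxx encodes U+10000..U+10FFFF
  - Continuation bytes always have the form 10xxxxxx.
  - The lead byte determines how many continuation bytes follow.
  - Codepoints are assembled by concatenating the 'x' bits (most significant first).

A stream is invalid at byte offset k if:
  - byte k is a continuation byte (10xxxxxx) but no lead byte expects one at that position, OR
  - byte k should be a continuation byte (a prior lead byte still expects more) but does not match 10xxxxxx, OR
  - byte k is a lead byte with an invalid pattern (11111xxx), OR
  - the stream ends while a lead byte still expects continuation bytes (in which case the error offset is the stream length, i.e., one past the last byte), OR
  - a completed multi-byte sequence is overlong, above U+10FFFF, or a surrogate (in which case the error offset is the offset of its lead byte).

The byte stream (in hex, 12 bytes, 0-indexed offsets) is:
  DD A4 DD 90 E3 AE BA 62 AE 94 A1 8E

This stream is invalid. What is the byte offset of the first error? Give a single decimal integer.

Answer: 8

Derivation:
Byte[0]=DD: 2-byte lead, need 1 cont bytes. acc=0x1D
Byte[1]=A4: continuation. acc=(acc<<6)|0x24=0x764
Completed: cp=U+0764 (starts at byte 0)
Byte[2]=DD: 2-byte lead, need 1 cont bytes. acc=0x1D
Byte[3]=90: continuation. acc=(acc<<6)|0x10=0x750
Completed: cp=U+0750 (starts at byte 2)
Byte[4]=E3: 3-byte lead, need 2 cont bytes. acc=0x3
Byte[5]=AE: continuation. acc=(acc<<6)|0x2E=0xEE
Byte[6]=BA: continuation. acc=(acc<<6)|0x3A=0x3BBA
Completed: cp=U+3BBA (starts at byte 4)
Byte[7]=62: 1-byte ASCII. cp=U+0062
Byte[8]=AE: INVALID lead byte (not 0xxx/110x/1110/11110)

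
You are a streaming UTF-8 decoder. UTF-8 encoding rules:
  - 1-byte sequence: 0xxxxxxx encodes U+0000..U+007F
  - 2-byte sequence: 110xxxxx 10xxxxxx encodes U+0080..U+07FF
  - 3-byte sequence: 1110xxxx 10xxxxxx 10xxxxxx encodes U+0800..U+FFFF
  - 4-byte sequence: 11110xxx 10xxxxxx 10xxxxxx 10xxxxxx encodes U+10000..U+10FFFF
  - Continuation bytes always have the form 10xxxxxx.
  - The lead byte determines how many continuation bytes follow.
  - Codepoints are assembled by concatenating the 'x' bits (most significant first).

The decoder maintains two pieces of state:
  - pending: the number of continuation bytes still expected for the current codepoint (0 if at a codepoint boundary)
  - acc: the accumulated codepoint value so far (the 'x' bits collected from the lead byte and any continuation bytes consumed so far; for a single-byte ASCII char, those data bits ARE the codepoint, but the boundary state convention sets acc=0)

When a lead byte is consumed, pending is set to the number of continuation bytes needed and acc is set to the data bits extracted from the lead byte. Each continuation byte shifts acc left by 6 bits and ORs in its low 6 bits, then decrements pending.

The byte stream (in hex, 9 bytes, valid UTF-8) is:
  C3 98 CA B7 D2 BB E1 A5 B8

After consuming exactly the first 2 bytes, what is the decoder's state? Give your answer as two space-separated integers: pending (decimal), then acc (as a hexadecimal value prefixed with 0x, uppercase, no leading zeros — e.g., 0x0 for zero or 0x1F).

Byte[0]=C3: 2-byte lead. pending=1, acc=0x3
Byte[1]=98: continuation. acc=(acc<<6)|0x18=0xD8, pending=0

Answer: 0 0xD8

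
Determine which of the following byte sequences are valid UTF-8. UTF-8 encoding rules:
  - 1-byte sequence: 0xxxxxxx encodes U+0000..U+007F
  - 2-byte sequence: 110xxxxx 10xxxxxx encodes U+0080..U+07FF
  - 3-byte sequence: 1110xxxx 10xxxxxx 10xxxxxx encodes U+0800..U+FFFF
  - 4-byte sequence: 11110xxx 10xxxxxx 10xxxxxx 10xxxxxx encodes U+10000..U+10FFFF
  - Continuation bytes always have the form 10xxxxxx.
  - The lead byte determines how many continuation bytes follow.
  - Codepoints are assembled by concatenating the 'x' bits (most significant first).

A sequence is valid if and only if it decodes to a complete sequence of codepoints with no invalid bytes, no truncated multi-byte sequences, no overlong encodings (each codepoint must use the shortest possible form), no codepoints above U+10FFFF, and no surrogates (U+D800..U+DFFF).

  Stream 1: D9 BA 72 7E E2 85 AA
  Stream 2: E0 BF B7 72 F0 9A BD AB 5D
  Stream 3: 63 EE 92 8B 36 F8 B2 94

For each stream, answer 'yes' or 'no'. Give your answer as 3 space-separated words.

Answer: yes yes no

Derivation:
Stream 1: decodes cleanly. VALID
Stream 2: decodes cleanly. VALID
Stream 3: error at byte offset 5. INVALID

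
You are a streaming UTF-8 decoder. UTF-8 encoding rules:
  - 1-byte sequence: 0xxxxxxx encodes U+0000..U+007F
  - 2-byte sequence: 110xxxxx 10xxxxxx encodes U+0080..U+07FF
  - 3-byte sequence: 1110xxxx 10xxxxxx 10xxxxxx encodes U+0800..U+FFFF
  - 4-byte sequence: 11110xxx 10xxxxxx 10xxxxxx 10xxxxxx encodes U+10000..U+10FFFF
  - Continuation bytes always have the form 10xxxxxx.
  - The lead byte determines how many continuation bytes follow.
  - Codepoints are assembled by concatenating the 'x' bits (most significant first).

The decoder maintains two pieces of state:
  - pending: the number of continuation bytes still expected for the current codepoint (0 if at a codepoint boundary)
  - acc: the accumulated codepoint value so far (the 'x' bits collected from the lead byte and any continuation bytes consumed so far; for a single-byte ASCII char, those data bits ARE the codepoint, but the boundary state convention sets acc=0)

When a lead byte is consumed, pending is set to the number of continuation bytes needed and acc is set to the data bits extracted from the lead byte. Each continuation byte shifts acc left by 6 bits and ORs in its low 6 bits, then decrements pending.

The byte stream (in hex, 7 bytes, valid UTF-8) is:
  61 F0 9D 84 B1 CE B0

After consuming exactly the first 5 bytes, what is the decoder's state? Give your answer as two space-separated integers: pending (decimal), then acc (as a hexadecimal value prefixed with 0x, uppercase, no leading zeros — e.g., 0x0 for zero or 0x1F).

Answer: 0 0x1D131

Derivation:
Byte[0]=61: 1-byte. pending=0, acc=0x0
Byte[1]=F0: 4-byte lead. pending=3, acc=0x0
Byte[2]=9D: continuation. acc=(acc<<6)|0x1D=0x1D, pending=2
Byte[3]=84: continuation. acc=(acc<<6)|0x04=0x744, pending=1
Byte[4]=B1: continuation. acc=(acc<<6)|0x31=0x1D131, pending=0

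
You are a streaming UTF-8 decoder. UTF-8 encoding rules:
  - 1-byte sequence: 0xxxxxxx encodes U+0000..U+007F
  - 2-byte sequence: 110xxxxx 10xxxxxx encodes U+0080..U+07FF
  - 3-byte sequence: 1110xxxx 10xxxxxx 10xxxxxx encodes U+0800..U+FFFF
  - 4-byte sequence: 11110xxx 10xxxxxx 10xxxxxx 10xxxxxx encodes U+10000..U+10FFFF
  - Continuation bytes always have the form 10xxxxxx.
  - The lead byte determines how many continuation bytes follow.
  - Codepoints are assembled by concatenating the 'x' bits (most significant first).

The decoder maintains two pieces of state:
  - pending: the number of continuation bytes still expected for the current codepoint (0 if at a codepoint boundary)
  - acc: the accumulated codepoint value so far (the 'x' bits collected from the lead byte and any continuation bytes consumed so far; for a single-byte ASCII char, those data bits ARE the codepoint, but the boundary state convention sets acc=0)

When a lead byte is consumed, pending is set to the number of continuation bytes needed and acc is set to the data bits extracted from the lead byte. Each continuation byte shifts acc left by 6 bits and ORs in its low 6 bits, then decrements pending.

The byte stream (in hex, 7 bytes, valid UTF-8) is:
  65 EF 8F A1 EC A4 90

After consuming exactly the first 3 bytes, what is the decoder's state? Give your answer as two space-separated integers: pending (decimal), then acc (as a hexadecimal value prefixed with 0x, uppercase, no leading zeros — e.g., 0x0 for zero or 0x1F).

Answer: 1 0x3CF

Derivation:
Byte[0]=65: 1-byte. pending=0, acc=0x0
Byte[1]=EF: 3-byte lead. pending=2, acc=0xF
Byte[2]=8F: continuation. acc=(acc<<6)|0x0F=0x3CF, pending=1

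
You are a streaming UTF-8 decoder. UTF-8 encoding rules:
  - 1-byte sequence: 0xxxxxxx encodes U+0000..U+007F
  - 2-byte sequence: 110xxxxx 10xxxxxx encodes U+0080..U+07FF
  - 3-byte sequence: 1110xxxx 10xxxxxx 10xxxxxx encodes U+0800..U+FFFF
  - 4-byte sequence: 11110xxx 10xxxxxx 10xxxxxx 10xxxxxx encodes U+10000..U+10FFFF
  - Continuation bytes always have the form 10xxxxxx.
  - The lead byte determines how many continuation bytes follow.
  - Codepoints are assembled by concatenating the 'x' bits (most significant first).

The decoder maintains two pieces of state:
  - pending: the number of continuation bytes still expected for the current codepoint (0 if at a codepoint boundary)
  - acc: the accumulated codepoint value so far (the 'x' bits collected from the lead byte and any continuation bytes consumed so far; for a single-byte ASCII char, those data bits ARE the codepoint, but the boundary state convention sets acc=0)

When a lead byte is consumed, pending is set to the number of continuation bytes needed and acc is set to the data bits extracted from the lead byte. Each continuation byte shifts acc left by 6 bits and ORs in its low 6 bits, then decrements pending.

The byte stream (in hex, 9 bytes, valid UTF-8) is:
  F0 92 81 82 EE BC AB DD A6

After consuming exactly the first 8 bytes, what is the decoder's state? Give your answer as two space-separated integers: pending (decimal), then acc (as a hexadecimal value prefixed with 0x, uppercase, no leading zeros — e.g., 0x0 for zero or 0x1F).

Answer: 1 0x1D

Derivation:
Byte[0]=F0: 4-byte lead. pending=3, acc=0x0
Byte[1]=92: continuation. acc=(acc<<6)|0x12=0x12, pending=2
Byte[2]=81: continuation. acc=(acc<<6)|0x01=0x481, pending=1
Byte[3]=82: continuation. acc=(acc<<6)|0x02=0x12042, pending=0
Byte[4]=EE: 3-byte lead. pending=2, acc=0xE
Byte[5]=BC: continuation. acc=(acc<<6)|0x3C=0x3BC, pending=1
Byte[6]=AB: continuation. acc=(acc<<6)|0x2B=0xEF2B, pending=0
Byte[7]=DD: 2-byte lead. pending=1, acc=0x1D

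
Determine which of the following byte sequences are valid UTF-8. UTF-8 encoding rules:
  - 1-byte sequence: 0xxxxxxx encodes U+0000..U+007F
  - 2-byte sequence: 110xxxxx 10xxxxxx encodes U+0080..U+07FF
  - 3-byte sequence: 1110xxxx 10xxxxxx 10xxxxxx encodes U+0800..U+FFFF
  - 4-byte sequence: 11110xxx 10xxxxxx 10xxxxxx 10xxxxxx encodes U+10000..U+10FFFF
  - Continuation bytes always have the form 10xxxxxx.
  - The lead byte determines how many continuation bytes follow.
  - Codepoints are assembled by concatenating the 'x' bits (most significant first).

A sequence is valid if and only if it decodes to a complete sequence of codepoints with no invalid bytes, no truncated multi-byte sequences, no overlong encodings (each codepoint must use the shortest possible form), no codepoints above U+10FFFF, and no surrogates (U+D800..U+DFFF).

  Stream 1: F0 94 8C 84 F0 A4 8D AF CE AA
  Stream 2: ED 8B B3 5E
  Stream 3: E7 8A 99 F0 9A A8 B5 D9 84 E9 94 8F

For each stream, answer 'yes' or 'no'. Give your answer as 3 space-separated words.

Stream 1: decodes cleanly. VALID
Stream 2: decodes cleanly. VALID
Stream 3: decodes cleanly. VALID

Answer: yes yes yes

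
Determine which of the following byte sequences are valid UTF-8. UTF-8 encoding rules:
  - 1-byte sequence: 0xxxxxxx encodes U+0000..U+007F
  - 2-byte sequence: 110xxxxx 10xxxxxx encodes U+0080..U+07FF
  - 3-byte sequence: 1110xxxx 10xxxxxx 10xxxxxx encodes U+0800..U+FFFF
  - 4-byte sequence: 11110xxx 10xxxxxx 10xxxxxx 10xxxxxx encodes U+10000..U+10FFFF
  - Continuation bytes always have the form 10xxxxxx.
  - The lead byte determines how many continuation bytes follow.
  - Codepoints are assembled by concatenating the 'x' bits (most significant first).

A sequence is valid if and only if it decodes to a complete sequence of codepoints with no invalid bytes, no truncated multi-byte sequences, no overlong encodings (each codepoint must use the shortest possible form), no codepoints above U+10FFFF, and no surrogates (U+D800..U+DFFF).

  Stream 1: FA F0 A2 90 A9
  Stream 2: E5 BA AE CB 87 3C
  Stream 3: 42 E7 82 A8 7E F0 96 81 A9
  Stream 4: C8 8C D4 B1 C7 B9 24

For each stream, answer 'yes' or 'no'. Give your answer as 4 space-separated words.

Stream 1: error at byte offset 0. INVALID
Stream 2: decodes cleanly. VALID
Stream 3: decodes cleanly. VALID
Stream 4: decodes cleanly. VALID

Answer: no yes yes yes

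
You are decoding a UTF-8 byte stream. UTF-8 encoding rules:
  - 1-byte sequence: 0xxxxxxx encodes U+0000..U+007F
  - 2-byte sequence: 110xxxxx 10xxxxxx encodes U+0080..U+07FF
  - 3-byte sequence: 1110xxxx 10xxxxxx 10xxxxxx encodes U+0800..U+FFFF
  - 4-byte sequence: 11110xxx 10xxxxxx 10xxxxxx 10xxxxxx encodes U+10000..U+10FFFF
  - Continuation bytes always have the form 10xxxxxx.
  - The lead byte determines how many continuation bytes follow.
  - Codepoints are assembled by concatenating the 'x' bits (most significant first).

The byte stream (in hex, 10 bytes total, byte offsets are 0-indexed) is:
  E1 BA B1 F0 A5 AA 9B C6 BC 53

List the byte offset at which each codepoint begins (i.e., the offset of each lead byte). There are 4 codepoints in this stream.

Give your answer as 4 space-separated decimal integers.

Byte[0]=E1: 3-byte lead, need 2 cont bytes. acc=0x1
Byte[1]=BA: continuation. acc=(acc<<6)|0x3A=0x7A
Byte[2]=B1: continuation. acc=(acc<<6)|0x31=0x1EB1
Completed: cp=U+1EB1 (starts at byte 0)
Byte[3]=F0: 4-byte lead, need 3 cont bytes. acc=0x0
Byte[4]=A5: continuation. acc=(acc<<6)|0x25=0x25
Byte[5]=AA: continuation. acc=(acc<<6)|0x2A=0x96A
Byte[6]=9B: continuation. acc=(acc<<6)|0x1B=0x25A9B
Completed: cp=U+25A9B (starts at byte 3)
Byte[7]=C6: 2-byte lead, need 1 cont bytes. acc=0x6
Byte[8]=BC: continuation. acc=(acc<<6)|0x3C=0x1BC
Completed: cp=U+01BC (starts at byte 7)
Byte[9]=53: 1-byte ASCII. cp=U+0053

Answer: 0 3 7 9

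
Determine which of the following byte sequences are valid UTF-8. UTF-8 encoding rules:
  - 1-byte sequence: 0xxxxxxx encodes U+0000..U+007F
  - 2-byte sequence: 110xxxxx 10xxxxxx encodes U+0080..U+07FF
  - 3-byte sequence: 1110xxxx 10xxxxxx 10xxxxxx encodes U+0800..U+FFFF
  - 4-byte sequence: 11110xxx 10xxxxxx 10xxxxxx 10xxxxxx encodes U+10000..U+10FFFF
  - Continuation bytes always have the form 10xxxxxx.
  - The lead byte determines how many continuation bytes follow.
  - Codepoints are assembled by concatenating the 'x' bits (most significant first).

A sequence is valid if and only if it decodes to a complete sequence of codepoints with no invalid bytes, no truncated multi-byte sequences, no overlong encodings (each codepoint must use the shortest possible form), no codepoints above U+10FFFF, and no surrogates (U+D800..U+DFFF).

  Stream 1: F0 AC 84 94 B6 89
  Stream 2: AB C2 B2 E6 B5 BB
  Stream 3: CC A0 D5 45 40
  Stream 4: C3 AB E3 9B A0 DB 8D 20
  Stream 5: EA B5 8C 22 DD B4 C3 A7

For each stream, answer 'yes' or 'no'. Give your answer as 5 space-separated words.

Answer: no no no yes yes

Derivation:
Stream 1: error at byte offset 4. INVALID
Stream 2: error at byte offset 0. INVALID
Stream 3: error at byte offset 3. INVALID
Stream 4: decodes cleanly. VALID
Stream 5: decodes cleanly. VALID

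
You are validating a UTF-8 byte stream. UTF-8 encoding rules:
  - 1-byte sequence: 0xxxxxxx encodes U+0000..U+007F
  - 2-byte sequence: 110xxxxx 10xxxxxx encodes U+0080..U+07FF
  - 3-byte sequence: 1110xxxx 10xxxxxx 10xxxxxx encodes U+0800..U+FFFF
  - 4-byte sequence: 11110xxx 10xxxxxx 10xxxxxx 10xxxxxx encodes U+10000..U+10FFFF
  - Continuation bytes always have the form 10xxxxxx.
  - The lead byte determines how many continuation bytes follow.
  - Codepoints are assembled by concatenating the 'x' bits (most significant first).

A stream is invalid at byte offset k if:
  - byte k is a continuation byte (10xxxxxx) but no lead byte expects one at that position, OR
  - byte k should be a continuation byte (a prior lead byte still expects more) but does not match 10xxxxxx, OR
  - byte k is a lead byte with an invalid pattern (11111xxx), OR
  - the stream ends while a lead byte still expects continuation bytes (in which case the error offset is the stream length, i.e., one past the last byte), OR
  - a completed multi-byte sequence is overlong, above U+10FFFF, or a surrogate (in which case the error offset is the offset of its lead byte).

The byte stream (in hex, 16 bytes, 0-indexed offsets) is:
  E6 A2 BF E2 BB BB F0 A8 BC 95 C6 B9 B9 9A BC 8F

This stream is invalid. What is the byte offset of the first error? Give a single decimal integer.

Answer: 12

Derivation:
Byte[0]=E6: 3-byte lead, need 2 cont bytes. acc=0x6
Byte[1]=A2: continuation. acc=(acc<<6)|0x22=0x1A2
Byte[2]=BF: continuation. acc=(acc<<6)|0x3F=0x68BF
Completed: cp=U+68BF (starts at byte 0)
Byte[3]=E2: 3-byte lead, need 2 cont bytes. acc=0x2
Byte[4]=BB: continuation. acc=(acc<<6)|0x3B=0xBB
Byte[5]=BB: continuation. acc=(acc<<6)|0x3B=0x2EFB
Completed: cp=U+2EFB (starts at byte 3)
Byte[6]=F0: 4-byte lead, need 3 cont bytes. acc=0x0
Byte[7]=A8: continuation. acc=(acc<<6)|0x28=0x28
Byte[8]=BC: continuation. acc=(acc<<6)|0x3C=0xA3C
Byte[9]=95: continuation. acc=(acc<<6)|0x15=0x28F15
Completed: cp=U+28F15 (starts at byte 6)
Byte[10]=C6: 2-byte lead, need 1 cont bytes. acc=0x6
Byte[11]=B9: continuation. acc=(acc<<6)|0x39=0x1B9
Completed: cp=U+01B9 (starts at byte 10)
Byte[12]=B9: INVALID lead byte (not 0xxx/110x/1110/11110)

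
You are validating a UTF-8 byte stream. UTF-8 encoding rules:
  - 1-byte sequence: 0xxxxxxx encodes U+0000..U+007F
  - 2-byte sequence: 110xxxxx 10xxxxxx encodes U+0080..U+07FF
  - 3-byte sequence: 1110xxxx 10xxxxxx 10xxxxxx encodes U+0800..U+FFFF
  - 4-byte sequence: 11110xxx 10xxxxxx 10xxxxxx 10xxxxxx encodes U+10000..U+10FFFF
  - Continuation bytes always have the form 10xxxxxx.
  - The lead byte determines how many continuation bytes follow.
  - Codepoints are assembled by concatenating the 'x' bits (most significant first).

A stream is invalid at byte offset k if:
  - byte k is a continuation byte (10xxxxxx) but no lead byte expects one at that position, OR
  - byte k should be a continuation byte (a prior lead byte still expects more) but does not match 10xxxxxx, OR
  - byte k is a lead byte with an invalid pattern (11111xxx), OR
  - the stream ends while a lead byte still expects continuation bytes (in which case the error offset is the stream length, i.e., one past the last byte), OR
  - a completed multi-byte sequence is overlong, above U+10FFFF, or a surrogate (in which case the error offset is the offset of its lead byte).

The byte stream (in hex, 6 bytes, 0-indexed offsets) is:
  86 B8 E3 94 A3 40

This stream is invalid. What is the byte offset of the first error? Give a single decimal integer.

Byte[0]=86: INVALID lead byte (not 0xxx/110x/1110/11110)

Answer: 0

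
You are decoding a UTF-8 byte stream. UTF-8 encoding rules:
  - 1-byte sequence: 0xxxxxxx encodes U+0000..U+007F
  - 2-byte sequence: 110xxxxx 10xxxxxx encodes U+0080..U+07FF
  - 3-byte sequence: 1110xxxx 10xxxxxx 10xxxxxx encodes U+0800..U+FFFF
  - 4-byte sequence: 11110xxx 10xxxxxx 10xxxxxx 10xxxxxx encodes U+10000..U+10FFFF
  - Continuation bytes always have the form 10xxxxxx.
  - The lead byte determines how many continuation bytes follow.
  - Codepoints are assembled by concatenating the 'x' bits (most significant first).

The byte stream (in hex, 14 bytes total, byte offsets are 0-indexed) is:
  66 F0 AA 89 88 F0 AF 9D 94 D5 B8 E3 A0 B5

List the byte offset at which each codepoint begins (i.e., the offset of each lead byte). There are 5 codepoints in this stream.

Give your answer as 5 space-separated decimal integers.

Byte[0]=66: 1-byte ASCII. cp=U+0066
Byte[1]=F0: 4-byte lead, need 3 cont bytes. acc=0x0
Byte[2]=AA: continuation. acc=(acc<<6)|0x2A=0x2A
Byte[3]=89: continuation. acc=(acc<<6)|0x09=0xA89
Byte[4]=88: continuation. acc=(acc<<6)|0x08=0x2A248
Completed: cp=U+2A248 (starts at byte 1)
Byte[5]=F0: 4-byte lead, need 3 cont bytes. acc=0x0
Byte[6]=AF: continuation. acc=(acc<<6)|0x2F=0x2F
Byte[7]=9D: continuation. acc=(acc<<6)|0x1D=0xBDD
Byte[8]=94: continuation. acc=(acc<<6)|0x14=0x2F754
Completed: cp=U+2F754 (starts at byte 5)
Byte[9]=D5: 2-byte lead, need 1 cont bytes. acc=0x15
Byte[10]=B8: continuation. acc=(acc<<6)|0x38=0x578
Completed: cp=U+0578 (starts at byte 9)
Byte[11]=E3: 3-byte lead, need 2 cont bytes. acc=0x3
Byte[12]=A0: continuation. acc=(acc<<6)|0x20=0xE0
Byte[13]=B5: continuation. acc=(acc<<6)|0x35=0x3835
Completed: cp=U+3835 (starts at byte 11)

Answer: 0 1 5 9 11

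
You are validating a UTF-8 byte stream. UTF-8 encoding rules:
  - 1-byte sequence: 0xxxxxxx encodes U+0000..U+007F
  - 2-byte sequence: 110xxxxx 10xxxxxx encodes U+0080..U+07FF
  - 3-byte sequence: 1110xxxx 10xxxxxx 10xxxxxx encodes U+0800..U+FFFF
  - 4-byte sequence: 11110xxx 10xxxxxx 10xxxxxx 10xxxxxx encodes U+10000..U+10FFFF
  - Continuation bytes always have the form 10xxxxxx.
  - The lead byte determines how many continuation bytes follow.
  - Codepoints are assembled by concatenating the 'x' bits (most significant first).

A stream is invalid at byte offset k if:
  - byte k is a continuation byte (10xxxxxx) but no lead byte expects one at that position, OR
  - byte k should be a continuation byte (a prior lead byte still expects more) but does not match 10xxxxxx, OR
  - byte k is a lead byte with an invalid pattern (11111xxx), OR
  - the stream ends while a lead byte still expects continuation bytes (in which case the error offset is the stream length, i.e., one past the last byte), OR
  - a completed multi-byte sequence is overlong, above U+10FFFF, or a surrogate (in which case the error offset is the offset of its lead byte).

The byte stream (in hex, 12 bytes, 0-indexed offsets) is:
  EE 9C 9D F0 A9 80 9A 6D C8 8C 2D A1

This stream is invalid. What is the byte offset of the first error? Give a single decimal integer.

Answer: 11

Derivation:
Byte[0]=EE: 3-byte lead, need 2 cont bytes. acc=0xE
Byte[1]=9C: continuation. acc=(acc<<6)|0x1C=0x39C
Byte[2]=9D: continuation. acc=(acc<<6)|0x1D=0xE71D
Completed: cp=U+E71D (starts at byte 0)
Byte[3]=F0: 4-byte lead, need 3 cont bytes. acc=0x0
Byte[4]=A9: continuation. acc=(acc<<6)|0x29=0x29
Byte[5]=80: continuation. acc=(acc<<6)|0x00=0xA40
Byte[6]=9A: continuation. acc=(acc<<6)|0x1A=0x2901A
Completed: cp=U+2901A (starts at byte 3)
Byte[7]=6D: 1-byte ASCII. cp=U+006D
Byte[8]=C8: 2-byte lead, need 1 cont bytes. acc=0x8
Byte[9]=8C: continuation. acc=(acc<<6)|0x0C=0x20C
Completed: cp=U+020C (starts at byte 8)
Byte[10]=2D: 1-byte ASCII. cp=U+002D
Byte[11]=A1: INVALID lead byte (not 0xxx/110x/1110/11110)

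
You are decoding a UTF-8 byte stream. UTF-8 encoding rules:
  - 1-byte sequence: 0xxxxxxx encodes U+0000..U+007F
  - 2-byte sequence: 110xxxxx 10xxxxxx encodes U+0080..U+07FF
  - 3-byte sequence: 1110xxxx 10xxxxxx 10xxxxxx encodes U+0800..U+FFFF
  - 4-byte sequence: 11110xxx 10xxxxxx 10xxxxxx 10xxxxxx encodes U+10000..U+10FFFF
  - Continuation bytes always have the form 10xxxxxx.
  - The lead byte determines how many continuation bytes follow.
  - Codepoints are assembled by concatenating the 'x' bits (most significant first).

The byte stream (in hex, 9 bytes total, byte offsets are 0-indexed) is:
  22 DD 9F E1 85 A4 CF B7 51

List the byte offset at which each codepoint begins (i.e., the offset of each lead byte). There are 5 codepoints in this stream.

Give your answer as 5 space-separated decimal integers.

Answer: 0 1 3 6 8

Derivation:
Byte[0]=22: 1-byte ASCII. cp=U+0022
Byte[1]=DD: 2-byte lead, need 1 cont bytes. acc=0x1D
Byte[2]=9F: continuation. acc=(acc<<6)|0x1F=0x75F
Completed: cp=U+075F (starts at byte 1)
Byte[3]=E1: 3-byte lead, need 2 cont bytes. acc=0x1
Byte[4]=85: continuation. acc=(acc<<6)|0x05=0x45
Byte[5]=A4: continuation. acc=(acc<<6)|0x24=0x1164
Completed: cp=U+1164 (starts at byte 3)
Byte[6]=CF: 2-byte lead, need 1 cont bytes. acc=0xF
Byte[7]=B7: continuation. acc=(acc<<6)|0x37=0x3F7
Completed: cp=U+03F7 (starts at byte 6)
Byte[8]=51: 1-byte ASCII. cp=U+0051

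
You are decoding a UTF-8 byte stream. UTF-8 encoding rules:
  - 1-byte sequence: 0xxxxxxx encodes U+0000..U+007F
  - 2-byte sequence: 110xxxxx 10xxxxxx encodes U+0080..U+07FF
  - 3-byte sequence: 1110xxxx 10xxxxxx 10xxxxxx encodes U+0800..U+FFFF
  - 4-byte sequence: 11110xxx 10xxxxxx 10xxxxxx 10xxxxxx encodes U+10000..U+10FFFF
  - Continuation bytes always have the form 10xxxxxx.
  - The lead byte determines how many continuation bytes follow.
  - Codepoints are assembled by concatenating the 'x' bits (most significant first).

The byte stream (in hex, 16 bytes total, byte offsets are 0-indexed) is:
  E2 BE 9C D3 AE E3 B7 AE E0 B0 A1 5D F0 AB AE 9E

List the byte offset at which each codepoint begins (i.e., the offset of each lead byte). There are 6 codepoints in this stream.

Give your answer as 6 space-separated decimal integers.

Byte[0]=E2: 3-byte lead, need 2 cont bytes. acc=0x2
Byte[1]=BE: continuation. acc=(acc<<6)|0x3E=0xBE
Byte[2]=9C: continuation. acc=(acc<<6)|0x1C=0x2F9C
Completed: cp=U+2F9C (starts at byte 0)
Byte[3]=D3: 2-byte lead, need 1 cont bytes. acc=0x13
Byte[4]=AE: continuation. acc=(acc<<6)|0x2E=0x4EE
Completed: cp=U+04EE (starts at byte 3)
Byte[5]=E3: 3-byte lead, need 2 cont bytes. acc=0x3
Byte[6]=B7: continuation. acc=(acc<<6)|0x37=0xF7
Byte[7]=AE: continuation. acc=(acc<<6)|0x2E=0x3DEE
Completed: cp=U+3DEE (starts at byte 5)
Byte[8]=E0: 3-byte lead, need 2 cont bytes. acc=0x0
Byte[9]=B0: continuation. acc=(acc<<6)|0x30=0x30
Byte[10]=A1: continuation. acc=(acc<<6)|0x21=0xC21
Completed: cp=U+0C21 (starts at byte 8)
Byte[11]=5D: 1-byte ASCII. cp=U+005D
Byte[12]=F0: 4-byte lead, need 3 cont bytes. acc=0x0
Byte[13]=AB: continuation. acc=(acc<<6)|0x2B=0x2B
Byte[14]=AE: continuation. acc=(acc<<6)|0x2E=0xAEE
Byte[15]=9E: continuation. acc=(acc<<6)|0x1E=0x2BB9E
Completed: cp=U+2BB9E (starts at byte 12)

Answer: 0 3 5 8 11 12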